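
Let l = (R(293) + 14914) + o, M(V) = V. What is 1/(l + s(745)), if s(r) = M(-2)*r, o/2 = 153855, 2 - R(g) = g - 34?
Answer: 1/320877 ≈ 3.1165e-6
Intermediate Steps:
R(g) = 36 - g (R(g) = 2 - (g - 34) = 2 - (-34 + g) = 2 + (34 - g) = 36 - g)
o = 307710 (o = 2*153855 = 307710)
s(r) = -2*r
l = 322367 (l = ((36 - 1*293) + 14914) + 307710 = ((36 - 293) + 14914) + 307710 = (-257 + 14914) + 307710 = 14657 + 307710 = 322367)
1/(l + s(745)) = 1/(322367 - 2*745) = 1/(322367 - 1490) = 1/320877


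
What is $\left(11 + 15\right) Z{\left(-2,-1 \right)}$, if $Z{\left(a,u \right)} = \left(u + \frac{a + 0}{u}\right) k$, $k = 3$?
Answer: $78$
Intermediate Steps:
$Z{\left(a,u \right)} = 3 u + \frac{3 a}{u}$ ($Z{\left(a,u \right)} = \left(u + \frac{a + 0}{u}\right) 3 = \left(u + \frac{a}{u}\right) 3 = 3 u + \frac{3 a}{u}$)
$\left(11 + 15\right) Z{\left(-2,-1 \right)} = \left(11 + 15\right) \left(3 \left(-1\right) + 3 \left(-2\right) \frac{1}{-1}\right) = 26 \left(-3 + 3 \left(-2\right) \left(-1\right)\right) = 26 \left(-3 + 6\right) = 26 \cdot 3 = 78$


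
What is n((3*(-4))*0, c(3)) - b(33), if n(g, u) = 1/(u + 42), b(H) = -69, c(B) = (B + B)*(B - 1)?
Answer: 3727/54 ≈ 69.019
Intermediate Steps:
c(B) = 2*B*(-1 + B) (c(B) = (2*B)*(-1 + B) = 2*B*(-1 + B))
n(g, u) = 1/(42 + u)
n((3*(-4))*0, c(3)) - b(33) = 1/(42 + 2*3*(-1 + 3)) - 1*(-69) = 1/(42 + 2*3*2) + 69 = 1/(42 + 12) + 69 = 1/54 + 69 = 3727/54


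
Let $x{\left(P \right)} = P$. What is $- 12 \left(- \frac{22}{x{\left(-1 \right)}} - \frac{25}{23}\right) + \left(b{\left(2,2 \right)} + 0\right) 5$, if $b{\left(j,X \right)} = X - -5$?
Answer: $- \frac{4967}{23} \approx -215.96$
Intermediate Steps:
$b{\left(j,X \right)} = 5 + X$ ($b{\left(j,X \right)} = X + 5 = 5 + X$)
$- 12 \left(- \frac{22}{x{\left(-1 \right)}} - \frac{25}{23}\right) + \left(b{\left(2,2 \right)} + 0\right) 5 = - 12 \left(- \frac{22}{-1} - \frac{25}{23}\right) + \left(\left(5 + 2\right) + 0\right) 5 = - 12 \left(\left(-22\right) \left(-1\right) - \frac{25}{23}\right) + \left(7 + 0\right) 5 = - 12 \left(22 - \frac{25}{23}\right) + 7 \cdot 5 = \left(-12\right) \frac{481}{23} + 35 = - \frac{5772}{23} + 35 = - \frac{4967}{23}$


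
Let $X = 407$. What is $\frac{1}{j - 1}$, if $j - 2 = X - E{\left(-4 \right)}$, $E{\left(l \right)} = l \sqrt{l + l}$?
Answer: $\frac{51}{20824} - \frac{i \sqrt{2}}{20824} \approx 0.0024491 - 6.7913 \cdot 10^{-5} i$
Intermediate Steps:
$E{\left(l \right)} = \sqrt{2} l^{\frac{3}{2}}$ ($E{\left(l \right)} = l \sqrt{2 l} = l \sqrt{2} \sqrt{l} = \sqrt{2} l^{\frac{3}{2}}$)
$j = 409 + 8 i \sqrt{2}$ ($j = 2 + \left(407 - \sqrt{2} \left(-4\right)^{\frac{3}{2}}\right) = 2 + \left(407 - \sqrt{2} \left(- 8 i\right)\right) = 2 + \left(407 - - 8 i \sqrt{2}\right) = 2 + \left(407 + 8 i \sqrt{2}\right) = 409 + 8 i \sqrt{2} \approx 409.0 + 11.314 i$)
$\frac{1}{j - 1} = \frac{1}{\left(409 + 8 i \sqrt{2}\right) - 1} = \frac{1}{408 + 8 i \sqrt{2}}$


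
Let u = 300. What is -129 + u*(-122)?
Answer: -36729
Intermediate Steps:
-129 + u*(-122) = -129 + 300*(-122) = -129 - 36600 = -36729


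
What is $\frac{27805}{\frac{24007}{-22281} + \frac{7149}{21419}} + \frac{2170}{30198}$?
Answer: $- \frac{28622402145214595}{765560421048} \approx -37388.0$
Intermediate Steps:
$\frac{27805}{\frac{24007}{-22281} + \frac{7149}{21419}} + \frac{2170}{30198} = \frac{27805}{24007 \left(- \frac{1}{22281}\right) + 7149 \cdot \frac{1}{21419}} + 2170 \cdot \frac{1}{30198} = \frac{27805}{- \frac{24007}{22281} + \frac{7149}{21419}} + \frac{155}{2157} = \frac{27805}{- \frac{354919064}{477236739}} + \frac{155}{2157} = 27805 \left(- \frac{477236739}{354919064}\right) + \frac{155}{2157} = - \frac{13269567527895}{354919064} + \frac{155}{2157} = - \frac{28622402145214595}{765560421048}$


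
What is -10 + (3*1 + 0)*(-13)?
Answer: -49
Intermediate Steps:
-10 + (3*1 + 0)*(-13) = -10 + (3 + 0)*(-13) = -10 + 3*(-13) = -10 - 39 = -49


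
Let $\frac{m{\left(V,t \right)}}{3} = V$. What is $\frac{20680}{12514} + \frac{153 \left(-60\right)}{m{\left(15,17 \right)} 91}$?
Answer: $- \frac{335488}{569387} \approx -0.58921$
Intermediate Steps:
$m{\left(V,t \right)} = 3 V$
$\frac{20680}{12514} + \frac{153 \left(-60\right)}{m{\left(15,17 \right)} 91} = \frac{20680}{12514} + \frac{153 \left(-60\right)}{3 \cdot 15 \cdot 91} = 20680 \cdot \frac{1}{12514} - \frac{9180}{45 \cdot 91} = \frac{10340}{6257} - \frac{9180}{4095} = \frac{10340}{6257} - \frac{204}{91} = - \frac{335488}{569387}$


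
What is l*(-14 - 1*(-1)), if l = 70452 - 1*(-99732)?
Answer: -2212392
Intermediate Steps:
l = 170184 (l = 70452 + 99732 = 170184)
l*(-14 - 1*(-1)) = 170184*(-14 - 1*(-1)) = 170184*(-14 + 1) = 170184*(-13) = -2212392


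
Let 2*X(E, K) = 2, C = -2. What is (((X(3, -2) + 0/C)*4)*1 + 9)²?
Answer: 169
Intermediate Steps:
X(E, K) = 1 (X(E, K) = (½)*2 = 1)
(((X(3, -2) + 0/C)*4)*1 + 9)² = (((1 + 0/(-2))*4)*1 + 9)² = (((1 + 0*(-½))*4)*1 + 9)² = (((1 + 0)*4)*1 + 9)² = ((1*4)*1 + 9)² = (4*1 + 9)² = (4 + 9)² = 13² = 169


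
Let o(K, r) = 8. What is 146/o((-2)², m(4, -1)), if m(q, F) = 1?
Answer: 73/4 ≈ 18.250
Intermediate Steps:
146/o((-2)², m(4, -1)) = 146/8 = 146*(⅛) = 73/4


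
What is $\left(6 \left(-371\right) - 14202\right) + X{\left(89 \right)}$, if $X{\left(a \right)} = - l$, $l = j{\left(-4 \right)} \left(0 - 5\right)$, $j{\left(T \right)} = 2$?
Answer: $-16418$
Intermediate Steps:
$l = -10$ ($l = 2 \left(0 - 5\right) = 2 \left(-5\right) = -10$)
$X{\left(a \right)} = 10$ ($X{\left(a \right)} = \left(-1\right) \left(-10\right) = 10$)
$\left(6 \left(-371\right) - 14202\right) + X{\left(89 \right)} = \left(6 \left(-371\right) - 14202\right) + 10 = \left(-2226 - 14202\right) + 10 = -16428 + 10 = -16418$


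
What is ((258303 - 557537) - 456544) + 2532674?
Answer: 1776896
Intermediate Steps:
((258303 - 557537) - 456544) + 2532674 = (-299234 - 456544) + 2532674 = -755778 + 2532674 = 1776896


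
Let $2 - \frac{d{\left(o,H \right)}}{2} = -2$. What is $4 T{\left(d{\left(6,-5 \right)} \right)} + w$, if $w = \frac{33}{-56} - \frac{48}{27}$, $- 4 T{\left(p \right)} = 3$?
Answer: $- \frac{2705}{504} \approx -5.3671$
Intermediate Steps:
$d{\left(o,H \right)} = 8$ ($d{\left(o,H \right)} = 4 - -4 = 4 + 4 = 8$)
$T{\left(p \right)} = - \frac{3}{4}$ ($T{\left(p \right)} = \left(- \frac{1}{4}\right) 3 = - \frac{3}{4}$)
$w = - \frac{1193}{504}$ ($w = 33 \left(- \frac{1}{56}\right) - \frac{16}{9} = - \frac{33}{56} - \frac{16}{9} = - \frac{1193}{504} \approx -2.3671$)
$4 T{\left(d{\left(6,-5 \right)} \right)} + w = 4 \left(- \frac{3}{4}\right) - \frac{1193}{504} = -3 - \frac{1193}{504} = - \frac{2705}{504}$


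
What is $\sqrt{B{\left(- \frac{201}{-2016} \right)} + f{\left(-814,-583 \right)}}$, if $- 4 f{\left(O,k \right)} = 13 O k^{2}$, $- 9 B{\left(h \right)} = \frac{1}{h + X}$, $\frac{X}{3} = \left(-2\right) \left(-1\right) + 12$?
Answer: $\frac{\sqrt{25908601642192498134}}{169746} \approx 29986.0$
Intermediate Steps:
$X = 42$ ($X = 3 \left(\left(-2\right) \left(-1\right) + 12\right) = 3 \left(2 + 12\right) = 3 \cdot 14 = 42$)
$B{\left(h \right)} = - \frac{1}{9 \left(42 + h\right)}$ ($B{\left(h \right)} = - \frac{1}{9 \left(h + 42\right)} = - \frac{1}{9 \left(42 + h\right)}$)
$f{\left(O,k \right)} = - \frac{13 O k^{2}}{4}$
$\sqrt{B{\left(- \frac{201}{-2016} \right)} + f{\left(-814,-583 \right)}} = \sqrt{- \frac{1}{378 + 9 \left(- \frac{201}{-2016}\right)} - - \frac{5291 \left(-583\right)^{2}}{2}} = \sqrt{- \frac{1}{378 + 9 \left(\left(-201\right) \left(- \frac{1}{2016}\right)\right)} - \left(- \frac{5291}{2}\right) 339889} = \sqrt{- \frac{1}{378 + 9 \cdot \frac{67}{672}} + \frac{1798352699}{2}} = \sqrt{- \frac{1}{378 + \frac{201}{224}} + \frac{1798352699}{2}} = \sqrt{- \frac{1}{\frac{84873}{224}} + \frac{1798352699}{2}} = \sqrt{\left(-1\right) \frac{224}{84873} + \frac{1798352699}{2}} = \sqrt{- \frac{224}{84873} + \frac{1798352699}{2}} = \sqrt{\frac{152631588621779}{169746}} = \frac{\sqrt{25908601642192498134}}{169746}$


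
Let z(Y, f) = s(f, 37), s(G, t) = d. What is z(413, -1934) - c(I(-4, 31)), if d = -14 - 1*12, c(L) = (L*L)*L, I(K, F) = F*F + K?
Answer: -876467519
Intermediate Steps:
I(K, F) = K + F**2 (I(K, F) = F**2 + K = K + F**2)
c(L) = L**3 (c(L) = L**2*L = L**3)
d = -26 (d = -14 - 12 = -26)
s(G, t) = -26
z(Y, f) = -26
z(413, -1934) - c(I(-4, 31)) = -26 - (-4 + 31**2)**3 = -26 - (-4 + 961)**3 = -26 - 1*957**3 = -26 - 1*876467493 = -26 - 876467493 = -876467519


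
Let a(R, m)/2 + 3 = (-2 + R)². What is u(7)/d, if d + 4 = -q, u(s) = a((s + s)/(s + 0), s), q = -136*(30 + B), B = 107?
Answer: -3/9314 ≈ -0.00032210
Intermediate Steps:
a(R, m) = -6 + 2*(-2 + R)²
q = -18632 (q = -136*(30 + 107) = -136*137 = -18632)
u(s) = -6 (u(s) = -6 + 2*(-2 + (s + s)/(s + 0))² = -6 + 2*(-2 + (2*s)/s)² = -6 + 2*(-2 + 2)² = -6 + 2*0² = -6 + 2*0 = -6 + 0 = -6)
d = 18628 (d = -4 - 1*(-18632) = -4 + 18632 = 18628)
u(7)/d = -6/18628 = -6*1/18628 = -3/9314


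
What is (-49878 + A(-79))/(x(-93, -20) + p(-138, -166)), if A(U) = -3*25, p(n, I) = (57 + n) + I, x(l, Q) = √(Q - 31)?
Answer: 12338391/61060 + 49953*I*√51/61060 ≈ 202.07 + 5.8424*I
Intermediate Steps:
x(l, Q) = √(-31 + Q)
p(n, I) = 57 + I + n
A(U) = -75
(-49878 + A(-79))/(x(-93, -20) + p(-138, -166)) = (-49878 - 75)/(√(-31 - 20) + (57 - 166 - 138)) = -49953/(√(-51) - 247) = -49953/(I*√51 - 247) = -49953/(-247 + I*√51)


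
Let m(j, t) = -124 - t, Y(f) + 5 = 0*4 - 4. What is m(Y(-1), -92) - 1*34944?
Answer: -34976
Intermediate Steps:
Y(f) = -9 (Y(f) = -5 + (0*4 - 4) = -5 + (0 - 4) = -5 - 4 = -9)
m(Y(-1), -92) - 1*34944 = (-124 - 1*(-92)) - 1*34944 = (-124 + 92) - 34944 = -32 - 34944 = -34976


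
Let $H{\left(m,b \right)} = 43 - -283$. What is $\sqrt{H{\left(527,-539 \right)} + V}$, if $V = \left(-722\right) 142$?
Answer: $i \sqrt{102198} \approx 319.68 i$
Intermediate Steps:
$H{\left(m,b \right)} = 326$ ($H{\left(m,b \right)} = 43 + 283 = 326$)
$V = -102524$
$\sqrt{H{\left(527,-539 \right)} + V} = \sqrt{326 - 102524} = \sqrt{-102198} = i \sqrt{102198}$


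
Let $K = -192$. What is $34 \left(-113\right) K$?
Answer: $737664$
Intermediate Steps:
$34 \left(-113\right) K = 34 \left(-113\right) \left(-192\right) = \left(-3842\right) \left(-192\right) = 737664$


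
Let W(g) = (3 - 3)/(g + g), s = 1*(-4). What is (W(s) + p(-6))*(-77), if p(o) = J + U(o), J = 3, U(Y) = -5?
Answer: 154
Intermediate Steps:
s = -4
p(o) = -2 (p(o) = 3 - 5 = -2)
W(g) = 0 (W(g) = 0/((2*g)) = 0*(1/(2*g)) = 0)
(W(s) + p(-6))*(-77) = (0 - 2)*(-77) = -2*(-77) = 154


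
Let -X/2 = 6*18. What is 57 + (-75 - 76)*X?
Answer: 32673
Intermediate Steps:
X = -216 (X = -12*18 = -2*108 = -216)
57 + (-75 - 76)*X = 57 + (-75 - 76)*(-216) = 57 - 151*(-216) = 57 + 32616 = 32673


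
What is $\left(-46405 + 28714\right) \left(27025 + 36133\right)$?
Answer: $-1117328178$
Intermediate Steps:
$\left(-46405 + 28714\right) \left(27025 + 36133\right) = \left(-17691\right) 63158 = -1117328178$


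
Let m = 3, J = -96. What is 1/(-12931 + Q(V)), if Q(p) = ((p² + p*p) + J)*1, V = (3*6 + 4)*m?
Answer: -1/4315 ≈ -0.00023175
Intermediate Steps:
V = 66 (V = (3*6 + 4)*3 = (18 + 4)*3 = 22*3 = 66)
Q(p) = -96 + 2*p² (Q(p) = ((p² + p*p) - 96)*1 = ((p² + p²) - 96)*1 = (2*p² - 96)*1 = (-96 + 2*p²)*1 = -96 + 2*p²)
1/(-12931 + Q(V)) = 1/(-12931 + (-96 + 2*66²)) = 1/(-12931 + (-96 + 2*4356)) = 1/(-12931 + (-96 + 8712)) = 1/(-12931 + 8616) = 1/(-4315) = -1/4315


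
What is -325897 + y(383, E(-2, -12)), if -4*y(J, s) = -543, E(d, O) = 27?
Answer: -1303045/4 ≈ -3.2576e+5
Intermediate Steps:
y(J, s) = 543/4 (y(J, s) = -¼*(-543) = 543/4)
-325897 + y(383, E(-2, -12)) = -325897 + 543/4 = -1303045/4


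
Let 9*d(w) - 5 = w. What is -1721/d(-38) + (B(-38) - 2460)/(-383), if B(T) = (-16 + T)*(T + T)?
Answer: 1959345/4213 ≈ 465.07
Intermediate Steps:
d(w) = 5/9 + w/9
B(T) = 2*T*(-16 + T) (B(T) = (-16 + T)*(2*T) = 2*T*(-16 + T))
-1721/d(-38) + (B(-38) - 2460)/(-383) = -1721/(5/9 + (⅑)*(-38)) + (2*(-38)*(-16 - 38) - 2460)/(-383) = -1721/(5/9 - 38/9) + (2*(-38)*(-54) - 2460)*(-1/383) = -1721/(-11/3) + (4104 - 2460)*(-1/383) = -1721*(-3/11) + 1644*(-1/383) = 5163/11 - 1644/383 = 1959345/4213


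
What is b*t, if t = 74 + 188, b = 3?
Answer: 786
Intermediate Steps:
t = 262
b*t = 3*262 = 786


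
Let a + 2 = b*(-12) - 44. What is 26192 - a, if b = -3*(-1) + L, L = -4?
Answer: 26226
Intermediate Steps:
b = -1 (b = -3*(-1) - 4 = 3 - 4 = -1)
a = -34 (a = -2 + (-1*(-12) - 44) = -2 + (12 - 44) = -2 - 32 = -34)
26192 - a = 26192 - 1*(-34) = 26192 + 34 = 26226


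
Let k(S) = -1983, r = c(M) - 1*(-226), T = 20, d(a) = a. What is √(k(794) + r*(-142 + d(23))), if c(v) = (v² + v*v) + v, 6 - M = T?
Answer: I*√73859 ≈ 271.77*I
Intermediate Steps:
M = -14 (M = 6 - 1*20 = 6 - 20 = -14)
c(v) = v + 2*v² (c(v) = (v² + v²) + v = 2*v² + v = v + 2*v²)
r = 604 (r = -14*(1 + 2*(-14)) - 1*(-226) = -14*(1 - 28) + 226 = -14*(-27) + 226 = 378 + 226 = 604)
√(k(794) + r*(-142 + d(23))) = √(-1983 + 604*(-142 + 23)) = √(-1983 + 604*(-119)) = √(-1983 - 71876) = √(-73859) = I*√73859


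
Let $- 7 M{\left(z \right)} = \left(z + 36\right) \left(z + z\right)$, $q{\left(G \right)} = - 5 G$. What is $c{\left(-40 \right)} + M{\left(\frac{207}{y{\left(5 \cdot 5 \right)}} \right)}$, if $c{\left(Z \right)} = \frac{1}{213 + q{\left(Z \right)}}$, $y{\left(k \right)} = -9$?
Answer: $\frac{35283}{413} \approx 85.431$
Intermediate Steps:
$c{\left(Z \right)} = \frac{1}{213 - 5 Z}$
$M{\left(z \right)} = - \frac{2 z \left(36 + z\right)}{7}$ ($M{\left(z \right)} = - \frac{\left(z + 36\right) \left(z + z\right)}{7} = - \frac{\left(36 + z\right) 2 z}{7} = - \frac{2 z \left(36 + z\right)}{7}$)
$c{\left(-40 \right)} + M{\left(\frac{207}{y{\left(5 \cdot 5 \right)}} \right)} = - \frac{1}{-213 + 5 \left(-40\right)} - \frac{2 \frac{207}{-9} \left(36 + \frac{207}{-9}\right)}{7} = - \frac{1}{-213 - 200} - \frac{2 \cdot 207 \left(- \frac{1}{9}\right) \left(36 + 207 \left(- \frac{1}{9}\right)\right)}{7} = - \frac{1}{-413} - - \frac{46 \left(36 - 23\right)}{7} = \left(-1\right) \left(- \frac{1}{413}\right) - \left(- \frac{46}{7}\right) 13 = \frac{1}{413} + \frac{598}{7} = \frac{35283}{413}$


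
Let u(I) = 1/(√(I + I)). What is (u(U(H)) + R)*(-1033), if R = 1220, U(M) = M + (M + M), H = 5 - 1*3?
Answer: -1260260 - 1033*√3/6 ≈ -1.2606e+6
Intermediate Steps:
H = 2 (H = 5 - 3 = 2)
U(M) = 3*M (U(M) = M + 2*M = 3*M)
u(I) = √2/(2*√I) (u(I) = 1/(√(2*I)) = 1/(√2*√I) = √2/(2*√I))
(u(U(H)) + R)*(-1033) = (√2/(2*√(3*2)) + 1220)*(-1033) = (√2/(2*√6) + 1220)*(-1033) = (√2*(√6/6)/2 + 1220)*(-1033) = (√3/6 + 1220)*(-1033) = (1220 + √3/6)*(-1033) = -1260260 - 1033*√3/6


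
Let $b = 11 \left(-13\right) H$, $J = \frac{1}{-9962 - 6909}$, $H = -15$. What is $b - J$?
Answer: $\frac{36188296}{16871} \approx 2145.0$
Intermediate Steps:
$J = - \frac{1}{16871}$ ($J = \frac{1}{-16871} = - \frac{1}{16871} \approx -5.9273 \cdot 10^{-5}$)
$b = 2145$ ($b = 11 \left(-13\right) \left(-15\right) = \left(-143\right) \left(-15\right) = 2145$)
$b - J = 2145 - - \frac{1}{16871} = 2145 + \frac{1}{16871} = \frac{36188296}{16871}$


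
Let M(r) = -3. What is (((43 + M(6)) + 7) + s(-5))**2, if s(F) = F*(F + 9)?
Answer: 729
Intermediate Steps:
s(F) = F*(9 + F)
(((43 + M(6)) + 7) + s(-5))**2 = (((43 - 3) + 7) - 5*(9 - 5))**2 = ((40 + 7) - 5*4)**2 = (47 - 20)**2 = 27**2 = 729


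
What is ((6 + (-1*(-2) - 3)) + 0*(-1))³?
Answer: 125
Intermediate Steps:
((6 + (-1*(-2) - 3)) + 0*(-1))³ = ((6 + (2 - 3)) + 0)³ = ((6 - 1) + 0)³ = (5 + 0)³ = 5³ = 125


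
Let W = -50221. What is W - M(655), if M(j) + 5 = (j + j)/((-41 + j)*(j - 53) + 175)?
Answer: -18570028758/369803 ≈ -50216.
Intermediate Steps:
M(j) = -5 + 2*j/(175 + (-53 + j)*(-41 + j)) (M(j) = -5 + (j + j)/((-41 + j)*(j - 53) + 175) = -5 + (2*j)/((-41 + j)*(-53 + j) + 175) = -5 + (2*j)/((-53 + j)*(-41 + j) + 175) = -5 + (2*j)/(175 + (-53 + j)*(-41 + j)) = -5 + 2*j/(175 + (-53 + j)*(-41 + j)))
W - M(655) = -50221 - (-11740 - 5*655² + 472*655)/(2348 + 655² - 94*655) = -50221 - (-11740 - 5*429025 + 309160)/(2348 + 429025 - 61570) = -50221 - (-11740 - 2145125 + 309160)/369803 = -50221 - (-1847705)/369803 = -50221 - 1*(-1847705/369803) = -50221 + 1847705/369803 = -18570028758/369803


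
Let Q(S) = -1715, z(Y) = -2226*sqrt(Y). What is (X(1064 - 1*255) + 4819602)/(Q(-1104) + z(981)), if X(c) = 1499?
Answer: 168738535/99142619 - 4599330354*sqrt(109)/693998333 ≈ -67.489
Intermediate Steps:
(X(1064 - 1*255) + 4819602)/(Q(-1104) + z(981)) = (1499 + 4819602)/(-1715 - 6678*sqrt(109)) = 4821101/(-1715 - 6678*sqrt(109))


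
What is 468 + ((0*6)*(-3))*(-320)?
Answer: 468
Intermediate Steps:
468 + ((0*6)*(-3))*(-320) = 468 + (0*(-3))*(-320) = 468 + 0*(-320) = 468 + 0 = 468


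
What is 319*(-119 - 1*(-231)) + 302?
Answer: 36030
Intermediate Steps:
319*(-119 - 1*(-231)) + 302 = 319*(-119 + 231) + 302 = 319*112 + 302 = 35728 + 302 = 36030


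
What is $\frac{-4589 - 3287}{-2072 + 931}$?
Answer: $\frac{7876}{1141} \approx 6.9027$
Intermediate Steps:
$\frac{-4589 - 3287}{-2072 + 931} = - \frac{7876}{-1141} = \left(-7876\right) \left(- \frac{1}{1141}\right) = \frac{7876}{1141}$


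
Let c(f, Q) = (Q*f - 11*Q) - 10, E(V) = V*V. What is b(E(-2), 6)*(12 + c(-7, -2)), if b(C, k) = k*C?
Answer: 912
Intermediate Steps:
E(V) = V²
b(C, k) = C*k
c(f, Q) = -10 - 11*Q + Q*f (c(f, Q) = (-11*Q + Q*f) - 10 = -10 - 11*Q + Q*f)
b(E(-2), 6)*(12 + c(-7, -2)) = ((-2)²*6)*(12 + (-10 - 11*(-2) - 2*(-7))) = (4*6)*(12 + (-10 + 22 + 14)) = 24*(12 + 26) = 24*38 = 912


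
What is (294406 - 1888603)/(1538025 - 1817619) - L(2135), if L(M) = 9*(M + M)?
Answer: -1193689247/31066 ≈ -38424.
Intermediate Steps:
L(M) = 18*M (L(M) = 9*(2*M) = 18*M)
(294406 - 1888603)/(1538025 - 1817619) - L(2135) = (294406 - 1888603)/(1538025 - 1817619) - 18*2135 = -1594197/(-279594) - 1*38430 = -1594197*(-1/279594) - 38430 = 177133/31066 - 38430 = -1193689247/31066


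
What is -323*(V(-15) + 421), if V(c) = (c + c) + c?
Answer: -121448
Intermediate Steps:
V(c) = 3*c (V(c) = 2*c + c = 3*c)
-323*(V(-15) + 421) = -323*(3*(-15) + 421) = -323*(-45 + 421) = -323*376 = -121448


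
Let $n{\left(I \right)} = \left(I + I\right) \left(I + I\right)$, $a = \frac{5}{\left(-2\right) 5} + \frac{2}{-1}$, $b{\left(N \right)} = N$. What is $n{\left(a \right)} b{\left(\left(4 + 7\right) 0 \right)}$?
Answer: $0$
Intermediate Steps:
$a = - \frac{5}{2}$ ($a = \frac{5}{-10} + 2 \left(-1\right) = 5 \left(- \frac{1}{10}\right) - 2 = - \frac{1}{2} - 2 = - \frac{5}{2} \approx -2.5$)
$n{\left(I \right)} = 4 I^{2}$ ($n{\left(I \right)} = 2 I 2 I = 4 I^{2}$)
$n{\left(a \right)} b{\left(\left(4 + 7\right) 0 \right)} = 4 \left(- \frac{5}{2}\right)^{2} \left(4 + 7\right) 0 = 4 \cdot \frac{25}{4} \cdot 11 \cdot 0 = 25 \cdot 0 = 0$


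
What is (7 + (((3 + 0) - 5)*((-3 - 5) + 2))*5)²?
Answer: 4489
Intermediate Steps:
(7 + (((3 + 0) - 5)*((-3 - 5) + 2))*5)² = (7 + ((3 - 5)*(-8 + 2))*5)² = (7 - 2*(-6)*5)² = (7 + 12*5)² = (7 + 60)² = 67² = 4489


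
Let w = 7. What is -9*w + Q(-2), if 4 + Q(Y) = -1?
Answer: -68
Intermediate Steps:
Q(Y) = -5 (Q(Y) = -4 - 1 = -5)
-9*w + Q(-2) = -9*7 - 5 = -63 - 5 = -68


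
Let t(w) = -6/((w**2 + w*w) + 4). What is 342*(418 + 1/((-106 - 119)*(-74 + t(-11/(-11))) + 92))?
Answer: 127659726/893 ≈ 1.4296e+5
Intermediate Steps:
t(w) = -6/(4 + 2*w**2) (t(w) = -6/((w**2 + w**2) + 4) = -6/(2*w**2 + 4) = -6/(4 + 2*w**2))
342*(418 + 1/((-106 - 119)*(-74 + t(-11/(-11))) + 92)) = 342*(418 + 1/((-106 - 119)*(-74 - 3/(2 + (-11/(-11))**2)) + 92)) = 342*(418 + 1/(-225*(-74 - 3/(2 + (-11*(-1/11))**2)) + 92)) = 342*(418 + 1/(-225*(-74 - 3/(2 + 1**2)) + 92)) = 342*(418 + 1/(-225*(-74 - 3/(2 + 1)) + 92)) = 342*(418 + 1/(-225*(-74 - 3/3) + 92)) = 342*(418 + 1/(-225*(-74 - 3*1/3) + 92)) = 342*(418 + 1/(-225*(-74 - 1) + 92)) = 342*(418 + 1/(-225*(-75) + 92)) = 342*(418 + 1/(16875 + 92)) = 342*(418 + 1/16967) = 342*(7092207/16967) = 127659726/893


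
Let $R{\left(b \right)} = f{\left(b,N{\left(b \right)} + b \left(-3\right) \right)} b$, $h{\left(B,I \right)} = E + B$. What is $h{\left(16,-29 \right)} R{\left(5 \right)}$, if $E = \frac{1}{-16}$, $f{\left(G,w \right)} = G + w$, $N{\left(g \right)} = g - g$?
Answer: $- \frac{6375}{8} \approx -796.88$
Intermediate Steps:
$N{\left(g \right)} = 0$
$E = - \frac{1}{16} \approx -0.0625$
$h{\left(B,I \right)} = - \frac{1}{16} + B$
$R{\left(b \right)} = - 2 b^{2}$ ($R{\left(b \right)} = \left(b + \left(0 + b \left(-3\right)\right)\right) b = \left(b + \left(0 - 3 b\right)\right) b = \left(b - 3 b\right) b = - 2 b b = - 2 b^{2}$)
$h{\left(16,-29 \right)} R{\left(5 \right)} = \left(- \frac{1}{16} + 16\right) \left(- 2 \cdot 5^{2}\right) = \frac{255 \left(\left(-2\right) 25\right)}{16} = \frac{255}{16} \left(-50\right) = - \frac{6375}{8}$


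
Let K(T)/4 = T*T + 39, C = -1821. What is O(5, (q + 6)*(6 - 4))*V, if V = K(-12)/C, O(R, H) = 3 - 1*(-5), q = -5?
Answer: -1952/607 ≈ -3.2158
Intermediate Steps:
K(T) = 156 + 4*T² (K(T) = 4*(T*T + 39) = 4*(T² + 39) = 4*(39 + T²) = 156 + 4*T²)
O(R, H) = 8 (O(R, H) = 3 + 5 = 8)
V = -244/607 (V = (156 + 4*(-12)²)/(-1821) = (156 + 4*144)*(-1/1821) = (156 + 576)*(-1/1821) = 732*(-1/1821) = -244/607 ≈ -0.40198)
O(5, (q + 6)*(6 - 4))*V = 8*(-244/607) = -1952/607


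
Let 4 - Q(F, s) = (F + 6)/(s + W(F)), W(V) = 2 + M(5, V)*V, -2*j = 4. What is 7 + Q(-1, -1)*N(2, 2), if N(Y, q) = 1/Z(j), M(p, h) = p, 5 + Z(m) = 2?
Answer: 21/4 ≈ 5.2500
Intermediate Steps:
j = -2 (j = -½*4 = -2)
Z(m) = -3 (Z(m) = -5 + 2 = -3)
W(V) = 2 + 5*V
Q(F, s) = 4 - (6 + F)/(2 + s + 5*F) (Q(F, s) = 4 - (F + 6)/(s + (2 + 5*F)) = 4 - (6 + F)/(2 + s + 5*F))
N(Y, q) = -⅓ (N(Y, q) = 1/(-3) = -⅓)
7 + Q(-1, -1)*N(2, 2) = 7 + ((2 + 4*(-1) + 19*(-1))/(2 - 1 + 5*(-1)))*(-⅓) = 7 + ((2 - 4 - 19)/(2 - 1 - 5))*(-⅓) = 7 + (-21/(-4))*(-⅓) = 7 - ¼*(-21)*(-⅓) = 7 + (21/4)*(-⅓) = 7 - 7/4 = 21/4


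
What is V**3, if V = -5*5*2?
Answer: -125000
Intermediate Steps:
V = -50 (V = -25*2 = -50)
V**3 = (-50)**3 = -125000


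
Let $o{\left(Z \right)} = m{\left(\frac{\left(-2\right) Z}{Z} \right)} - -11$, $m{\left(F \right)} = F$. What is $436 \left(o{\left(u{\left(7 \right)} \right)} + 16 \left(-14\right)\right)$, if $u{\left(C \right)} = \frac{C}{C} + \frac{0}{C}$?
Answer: $-93740$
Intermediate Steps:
$u{\left(C \right)} = 1$ ($u{\left(C \right)} = 1 + 0 = 1$)
$o{\left(Z \right)} = 9$ ($o{\left(Z \right)} = \frac{\left(-2\right) Z}{Z} - -11 = -2 + 11 = 9$)
$436 \left(o{\left(u{\left(7 \right)} \right)} + 16 \left(-14\right)\right) = 436 \left(9 + 16 \left(-14\right)\right) = 436 \left(9 - 224\right) = 436 \left(-215\right) = -93740$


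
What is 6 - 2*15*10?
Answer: -294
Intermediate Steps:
6 - 2*15*10 = 6 - 30*10 = 6 - 300 = -294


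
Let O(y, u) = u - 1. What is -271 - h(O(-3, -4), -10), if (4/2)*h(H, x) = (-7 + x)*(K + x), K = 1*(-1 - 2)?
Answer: -763/2 ≈ -381.50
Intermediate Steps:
O(y, u) = -1 + u
K = -3 (K = 1*(-3) = -3)
h(H, x) = (-7 + x)*(-3 + x)/2 (h(H, x) = ((-7 + x)*(-3 + x))/2 = (-7 + x)*(-3 + x)/2)
-271 - h(O(-3, -4), -10) = -271 - (21/2 + (½)*(-10)² - 5*(-10)) = -271 - (21/2 + (½)*100 + 50) = -271 - (21/2 + 50 + 50) = -271 - 1*221/2 = -271 - 221/2 = -763/2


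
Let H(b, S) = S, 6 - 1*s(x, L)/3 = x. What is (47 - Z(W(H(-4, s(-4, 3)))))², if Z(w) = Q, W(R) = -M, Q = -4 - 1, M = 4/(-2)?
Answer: 2704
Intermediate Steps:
s(x, L) = 18 - 3*x
M = -2 (M = 4*(-½) = -2)
Q = -5
W(R) = 2 (W(R) = -1*(-2) = 2)
Z(w) = -5
(47 - Z(W(H(-4, s(-4, 3)))))² = (47 - 1*(-5))² = (47 + 5)² = 52² = 2704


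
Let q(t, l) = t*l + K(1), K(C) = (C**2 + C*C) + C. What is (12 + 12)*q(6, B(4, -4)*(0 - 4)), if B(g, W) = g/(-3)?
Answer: 840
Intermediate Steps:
K(C) = C + 2*C**2 (K(C) = (C**2 + C**2) + C = 2*C**2 + C = C + 2*C**2)
B(g, W) = -g/3 (B(g, W) = g*(-1/3) = -g/3)
q(t, l) = 3 + l*t (q(t, l) = t*l + 1*(1 + 2*1) = l*t + 1*(1 + 2) = l*t + 1*3 = l*t + 3 = 3 + l*t)
(12 + 12)*q(6, B(4, -4)*(0 - 4)) = (12 + 12)*(3 + ((-1/3*4)*(0 - 4))*6) = 24*(3 - 4/3*(-4)*6) = 24*(3 + (16/3)*6) = 24*(3 + 32) = 24*35 = 840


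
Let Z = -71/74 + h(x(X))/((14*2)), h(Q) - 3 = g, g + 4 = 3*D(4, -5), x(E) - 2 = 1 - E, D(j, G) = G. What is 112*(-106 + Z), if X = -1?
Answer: -445608/37 ≈ -12043.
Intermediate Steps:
x(E) = 3 - E (x(E) = 2 + (1 - E) = 3 - E)
g = -19 (g = -4 + 3*(-5) = -4 - 15 = -19)
h(Q) = -16 (h(Q) = 3 - 19 = -16)
Z = -793/518 (Z = -71/74 - 16/(14*2) = -71*1/74 - 16/28 = -71/74 - 16*1/28 = -71/74 - 4/7 = -793/518 ≈ -1.5309)
112*(-106 + Z) = 112*(-106 - 793/518) = 112*(-55701/518) = -445608/37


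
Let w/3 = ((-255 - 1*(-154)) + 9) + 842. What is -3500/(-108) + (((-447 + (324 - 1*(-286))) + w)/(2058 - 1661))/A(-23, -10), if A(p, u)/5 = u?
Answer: 17303599/535950 ≈ 32.286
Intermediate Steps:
A(p, u) = 5*u
w = 2250 (w = 3*(((-255 - 1*(-154)) + 9) + 842) = 3*(((-255 + 154) + 9) + 842) = 3*((-101 + 9) + 842) = 3*(-92 + 842) = 3*750 = 2250)
-3500/(-108) + (((-447 + (324 - 1*(-286))) + w)/(2058 - 1661))/A(-23, -10) = -3500/(-108) + (((-447 + (324 - 1*(-286))) + 2250)/(2058 - 1661))/((5*(-10))) = -3500*(-1/108) + (((-447 + (324 + 286)) + 2250)/397)/(-50) = 875/27 + (((-447 + 610) + 2250)*(1/397))*(-1/50) = 875/27 + ((163 + 2250)*(1/397))*(-1/50) = 875/27 + (2413*(1/397))*(-1/50) = 875/27 + (2413/397)*(-1/50) = 875/27 - 2413/19850 = 17303599/535950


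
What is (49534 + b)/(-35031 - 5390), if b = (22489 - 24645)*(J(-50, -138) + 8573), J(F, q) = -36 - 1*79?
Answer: 18185914/40421 ≈ 449.91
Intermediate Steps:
J(F, q) = -115 (J(F, q) = -36 - 79 = -115)
b = -18235448 (b = (22489 - 24645)*(-115 + 8573) = -2156*8458 = -18235448)
(49534 + b)/(-35031 - 5390) = (49534 - 18235448)/(-35031 - 5390) = -18185914/(-40421) = -18185914*(-1/40421) = 18185914/40421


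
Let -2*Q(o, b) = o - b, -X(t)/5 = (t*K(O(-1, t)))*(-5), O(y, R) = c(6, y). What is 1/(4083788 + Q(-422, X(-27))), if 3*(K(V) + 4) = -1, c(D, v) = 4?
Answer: 2/8170923 ≈ 2.4477e-7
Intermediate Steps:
O(y, R) = 4
K(V) = -13/3 (K(V) = -4 + (⅓)*(-1) = -4 - ⅓ = -13/3)
X(t) = -325*t/3 (X(t) = -5*t*(-13/3)*(-5) = -5*(-13*t/3)*(-5) = -325*t/3)
Q(o, b) = b/2 - o/2 (Q(o, b) = -(o - b)/2 = b/2 - o/2)
1/(4083788 + Q(-422, X(-27))) = 1/(4083788 + ((-325/3*(-27))/2 - ½*(-422))) = 1/(4083788 + ((½)*2925 + 211)) = 1/(4083788 + (2925/2 + 211)) = 1/(4083788 + 3347/2) = 1/(8170923/2) = 2/8170923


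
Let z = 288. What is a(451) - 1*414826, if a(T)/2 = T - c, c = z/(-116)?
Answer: -12003652/29 ≈ -4.1392e+5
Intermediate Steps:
c = -72/29 (c = 288/(-116) = 288*(-1/116) = -72/29 ≈ -2.4828)
a(T) = 144/29 + 2*T (a(T) = 2*(T - 1*(-72/29)) = 2*(T + 72/29) = 2*(72/29 + T) = 144/29 + 2*T)
a(451) - 1*414826 = (144/29 + 2*451) - 1*414826 = (144/29 + 902) - 414826 = 26302/29 - 414826 = -12003652/29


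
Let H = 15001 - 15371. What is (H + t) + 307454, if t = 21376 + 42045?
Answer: 370505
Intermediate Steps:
t = 63421
H = -370
(H + t) + 307454 = (-370 + 63421) + 307454 = 63051 + 307454 = 370505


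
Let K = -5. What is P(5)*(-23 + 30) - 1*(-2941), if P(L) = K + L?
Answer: 2941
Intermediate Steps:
P(L) = -5 + L
P(5)*(-23 + 30) - 1*(-2941) = (-5 + 5)*(-23 + 30) - 1*(-2941) = 0*7 + 2941 = 0 + 2941 = 2941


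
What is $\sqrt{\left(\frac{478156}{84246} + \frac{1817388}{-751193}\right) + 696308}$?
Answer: $\frac{\sqrt{697180238610552029977788138}}{31642502739} \approx 834.45$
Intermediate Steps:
$\sqrt{\left(\frac{478156}{84246} + \frac{1817388}{-751193}\right) + 696308} = \sqrt{\left(478156 \cdot \frac{1}{84246} + 1817388 \left(- \frac{1}{751193}\right)\right) + 696308} = \sqrt{\left(\frac{239078}{42123} - \frac{1817388}{751193}\right) + 696308} = \sqrt{\frac{103039885330}{31642502739} + 696308} = \sqrt{\frac{22033030837072942}{31642502739}} = \frac{\sqrt{697180238610552029977788138}}{31642502739}$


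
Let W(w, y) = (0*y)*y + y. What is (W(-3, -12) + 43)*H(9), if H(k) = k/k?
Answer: 31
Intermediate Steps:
H(k) = 1
W(w, y) = y (W(w, y) = 0*y + y = 0 + y = y)
(W(-3, -12) + 43)*H(9) = (-12 + 43)*1 = 31*1 = 31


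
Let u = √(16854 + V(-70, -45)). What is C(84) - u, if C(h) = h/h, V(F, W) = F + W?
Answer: 1 - √16739 ≈ -128.38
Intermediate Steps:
u = √16739 (u = √(16854 + (-70 - 45)) = √(16854 - 115) = √16739 ≈ 129.38)
C(h) = 1
C(84) - u = 1 - √16739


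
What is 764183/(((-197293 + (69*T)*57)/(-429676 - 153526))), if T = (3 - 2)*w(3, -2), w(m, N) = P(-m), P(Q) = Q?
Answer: 222836526983/104546 ≈ 2.1315e+6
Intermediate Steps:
w(m, N) = -m
T = -3 (T = (3 - 2)*(-1*3) = 1*(-3) = -3)
764183/(((-197293 + (69*T)*57)/(-429676 - 153526))) = 764183/(((-197293 + (69*(-3))*57)/(-429676 - 153526))) = 764183/(((-197293 - 207*57)/(-583202))) = 764183/(((-197293 - 11799)*(-1/583202))) = 764183/((-209092*(-1/583202))) = 764183/(104546/291601) = 764183*(291601/104546) = 222836526983/104546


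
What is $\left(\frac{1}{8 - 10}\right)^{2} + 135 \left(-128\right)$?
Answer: $- \frac{69119}{4} \approx -17280.0$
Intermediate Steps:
$\left(\frac{1}{8 - 10}\right)^{2} + 135 \left(-128\right) = \left(\frac{1}{-2}\right)^{2} - 17280 = \left(- \frac{1}{2}\right)^{2} - 17280 = \frac{1}{4} - 17280 = - \frac{69119}{4}$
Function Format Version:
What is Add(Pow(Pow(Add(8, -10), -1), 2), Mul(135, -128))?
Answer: Rational(-69119, 4) ≈ -17280.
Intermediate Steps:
Add(Pow(Pow(Add(8, -10), -1), 2), Mul(135, -128)) = Add(Pow(Pow(-2, -1), 2), -17280) = Add(Pow(Rational(-1, 2), 2), -17280) = Add(Rational(1, 4), -17280) = Rational(-69119, 4)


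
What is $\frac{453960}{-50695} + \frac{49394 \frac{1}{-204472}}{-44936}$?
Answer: $- \frac{417105179138749}{46579345648544} \approx -8.9547$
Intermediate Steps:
$\frac{453960}{-50695} + \frac{49394 \frac{1}{-204472}}{-44936} = 453960 \left(- \frac{1}{50695}\right) + 49394 \left(- \frac{1}{204472}\right) \left(- \frac{1}{44936}\right) = - \frac{90792}{10139} - - \frac{24697}{4594076896} = - \frac{90792}{10139} + \frac{24697}{4594076896} = - \frac{417105179138749}{46579345648544}$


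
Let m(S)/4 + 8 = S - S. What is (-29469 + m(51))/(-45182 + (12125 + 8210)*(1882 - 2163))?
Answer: 29501/5759317 ≈ 0.0051223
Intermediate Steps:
m(S) = -32 (m(S) = -32 + 4*(S - S) = -32 + 4*0 = -32 + 0 = -32)
(-29469 + m(51))/(-45182 + (12125 + 8210)*(1882 - 2163)) = (-29469 - 32)/(-45182 + (12125 + 8210)*(1882 - 2163)) = -29501/(-45182 + 20335*(-281)) = -29501/(-45182 - 5714135) = -29501/(-5759317) = -29501*(-1/5759317) = 29501/5759317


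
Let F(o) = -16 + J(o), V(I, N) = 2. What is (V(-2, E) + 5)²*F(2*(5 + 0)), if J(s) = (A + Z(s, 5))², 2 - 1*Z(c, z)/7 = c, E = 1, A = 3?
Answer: 136857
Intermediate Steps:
Z(c, z) = 14 - 7*c
J(s) = (17 - 7*s)² (J(s) = (3 + (14 - 7*s))² = (17 - 7*s)²)
F(o) = -16 + (-17 + 7*o)²
(V(-2, E) + 5)²*F(2*(5 + 0)) = (2 + 5)²*(-16 + (-17 + 7*(2*(5 + 0)))²) = 7²*(-16 + (-17 + 7*(2*5))²) = 49*(-16 + (-17 + 7*10)²) = 49*(-16 + (-17 + 70)²) = 49*(-16 + 53²) = 49*(-16 + 2809) = 49*2793 = 136857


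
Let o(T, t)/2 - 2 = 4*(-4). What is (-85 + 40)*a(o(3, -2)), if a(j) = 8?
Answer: -360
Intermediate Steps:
o(T, t) = -28 (o(T, t) = 4 + 2*(4*(-4)) = 4 + 2*(-16) = 4 - 32 = -28)
(-85 + 40)*a(o(3, -2)) = (-85 + 40)*8 = -45*8 = -360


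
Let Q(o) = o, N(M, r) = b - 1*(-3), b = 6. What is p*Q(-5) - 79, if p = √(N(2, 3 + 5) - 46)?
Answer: -79 - 5*I*√37 ≈ -79.0 - 30.414*I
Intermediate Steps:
N(M, r) = 9 (N(M, r) = 6 - 1*(-3) = 6 + 3 = 9)
p = I*√37 (p = √(9 - 46) = √(-37) = I*√37 ≈ 6.0828*I)
p*Q(-5) - 79 = (I*√37)*(-5) - 79 = -5*I*√37 - 79 = -79 - 5*I*√37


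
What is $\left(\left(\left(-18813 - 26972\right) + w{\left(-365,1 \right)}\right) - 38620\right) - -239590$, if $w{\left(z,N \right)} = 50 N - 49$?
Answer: $155186$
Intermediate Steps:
$w{\left(z,N \right)} = -49 + 50 N$
$\left(\left(\left(-18813 - 26972\right) + w{\left(-365,1 \right)}\right) - 38620\right) - -239590 = \left(\left(\left(-18813 - 26972\right) + \left(-49 + 50 \cdot 1\right)\right) - 38620\right) - -239590 = \left(\left(\left(-18813 - 26972\right) + \left(-49 + 50\right)\right) - 38620\right) + 239590 = \left(\left(-45785 + 1\right) - 38620\right) + 239590 = \left(-45784 - 38620\right) + 239590 = -84404 + 239590 = 155186$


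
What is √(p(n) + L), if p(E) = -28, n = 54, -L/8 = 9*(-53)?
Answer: 2*√947 ≈ 61.547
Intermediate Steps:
L = 3816 (L = -72*(-53) = -8*(-477) = 3816)
√(p(n) + L) = √(-28 + 3816) = √3788 = 2*√947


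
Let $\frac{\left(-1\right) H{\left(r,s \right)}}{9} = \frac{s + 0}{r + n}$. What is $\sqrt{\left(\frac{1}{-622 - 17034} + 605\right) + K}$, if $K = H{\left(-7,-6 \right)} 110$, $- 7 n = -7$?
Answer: $\frac{i \sqrt{30004434254}}{8828} \approx 19.621 i$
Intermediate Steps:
$n = 1$ ($n = \left(- \frac{1}{7}\right) \left(-7\right) = 1$)
$H{\left(r,s \right)} = - \frac{9 s}{1 + r}$ ($H{\left(r,s \right)} = - 9 \frac{s + 0}{r + 1} = - 9 \frac{s}{1 + r} = - \frac{9 s}{1 + r}$)
$K = -990$ ($K = \left(-9\right) \left(-6\right) \frac{1}{1 - 7} \cdot 110 = \left(-9\right) \left(-6\right) \frac{1}{-6} \cdot 110 = \left(-9\right) \left(-6\right) \left(- \frac{1}{6}\right) 110 = \left(-9\right) 110 = -990$)
$\sqrt{\left(\frac{1}{-622 - 17034} + 605\right) + K} = \sqrt{\left(\frac{1}{-622 - 17034} + 605\right) - 990} = \sqrt{\left(\frac{1}{-17656} + 605\right) - 990} = \sqrt{\left(- \frac{1}{17656} + 605\right) - 990} = \sqrt{\frac{10681879}{17656} - 990} = \sqrt{- \frac{6797561}{17656}} = \frac{i \sqrt{30004434254}}{8828}$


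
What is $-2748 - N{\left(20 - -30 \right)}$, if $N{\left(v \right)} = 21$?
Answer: $-2769$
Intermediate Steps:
$-2748 - N{\left(20 - -30 \right)} = -2748 - 21 = -2769$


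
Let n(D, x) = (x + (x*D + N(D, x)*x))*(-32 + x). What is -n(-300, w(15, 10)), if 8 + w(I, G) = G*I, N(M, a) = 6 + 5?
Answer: 4498560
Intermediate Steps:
N(M, a) = 11
w(I, G) = -8 + G*I
n(D, x) = (-32 + x)*(12*x + D*x) (n(D, x) = (x + (x*D + 11*x))*(-32 + x) = (x + (D*x + 11*x))*(-32 + x) = (x + (11*x + D*x))*(-32 + x) = (12*x + D*x)*(-32 + x) = (-32 + x)*(12*x + D*x))
-n(-300, w(15, 10)) = -(-8 + 10*15)*(-384 - 32*(-300) + 12*(-8 + 10*15) - 300*(-8 + 10*15)) = -(-8 + 150)*(-384 + 9600 + 12*(-8 + 150) - 300*(-8 + 150)) = -142*(-384 + 9600 + 12*142 - 300*142) = -142*(-384 + 9600 + 1704 - 42600) = -142*(-31680) = -1*(-4498560) = 4498560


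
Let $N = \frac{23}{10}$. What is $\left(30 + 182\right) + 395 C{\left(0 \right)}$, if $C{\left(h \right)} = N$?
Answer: $\frac{2241}{2} \approx 1120.5$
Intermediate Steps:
$N = \frac{23}{10}$ ($N = 23 \cdot \frac{1}{10} = \frac{23}{10} \approx 2.3$)
$C{\left(h \right)} = \frac{23}{10}$
$\left(30 + 182\right) + 395 C{\left(0 \right)} = \left(30 + 182\right) + 395 \cdot \frac{23}{10} = 212 + \frac{1817}{2} = \frac{2241}{2}$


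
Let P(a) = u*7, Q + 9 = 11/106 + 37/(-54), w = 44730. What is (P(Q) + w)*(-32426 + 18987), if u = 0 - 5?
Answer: -600656105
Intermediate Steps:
u = -5
Q = -13711/1431 (Q = -9 + (11/106 + 37/(-54)) = -9 + (11*(1/106) + 37*(-1/54)) = -9 + (11/106 - 37/54) = -9 - 832/1431 = -13711/1431 ≈ -9.5814)
P(a) = -35 (P(a) = -5*7 = -35)
(P(Q) + w)*(-32426 + 18987) = (-35 + 44730)*(-32426 + 18987) = 44695*(-13439) = -600656105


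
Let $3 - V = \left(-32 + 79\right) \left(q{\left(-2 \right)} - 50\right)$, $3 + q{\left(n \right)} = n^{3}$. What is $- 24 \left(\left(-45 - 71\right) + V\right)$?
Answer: $-66096$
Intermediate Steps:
$q{\left(n \right)} = -3 + n^{3}$
$V = 2870$ ($V = 3 - \left(-32 + 79\right) \left(\left(-3 + \left(-2\right)^{3}\right) - 50\right) = 3 - 47 \left(\left(-3 - 8\right) - 50\right) = 3 - 47 \left(-11 - 50\right) = 3 - 47 \left(-61\right) = 3 - -2867 = 3 + 2867 = 2870$)
$- 24 \left(\left(-45 - 71\right) + V\right) = - 24 \left(\left(-45 - 71\right) + 2870\right) = - 24 \left(-116 + 2870\right) = \left(-24\right) 2754 = -66096$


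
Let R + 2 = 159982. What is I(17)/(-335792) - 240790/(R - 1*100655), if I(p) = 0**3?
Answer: -48158/11865 ≈ -4.0588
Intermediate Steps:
R = 159980 (R = -2 + 159982 = 159980)
I(p) = 0
I(17)/(-335792) - 240790/(R - 1*100655) = 0/(-335792) - 240790/(159980 - 1*100655) = 0*(-1/335792) - 240790/(159980 - 100655) = 0 - 240790/59325 = 0 - 240790*1/59325 = 0 - 48158/11865 = -48158/11865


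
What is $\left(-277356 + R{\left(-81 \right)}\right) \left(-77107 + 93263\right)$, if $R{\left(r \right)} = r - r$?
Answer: $-4480963536$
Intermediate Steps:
$R{\left(r \right)} = 0$
$\left(-277356 + R{\left(-81 \right)}\right) \left(-77107 + 93263\right) = \left(-277356 + 0\right) \left(-77107 + 93263\right) = \left(-277356\right) 16156 = -4480963536$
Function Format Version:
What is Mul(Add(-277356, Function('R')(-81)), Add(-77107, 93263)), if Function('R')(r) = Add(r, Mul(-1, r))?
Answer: -4480963536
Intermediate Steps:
Function('R')(r) = 0
Mul(Add(-277356, Function('R')(-81)), Add(-77107, 93263)) = Mul(Add(-277356, 0), Add(-77107, 93263)) = Mul(-277356, 16156) = -4480963536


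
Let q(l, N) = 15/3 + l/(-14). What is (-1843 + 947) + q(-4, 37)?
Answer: -6235/7 ≈ -890.71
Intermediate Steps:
q(l, N) = 5 - l/14 (q(l, N) = 15*(⅓) + l*(-1/14) = 5 - l/14)
(-1843 + 947) + q(-4, 37) = (-1843 + 947) + (5 - 1/14*(-4)) = -896 + (5 + 2/7) = -896 + 37/7 = -6235/7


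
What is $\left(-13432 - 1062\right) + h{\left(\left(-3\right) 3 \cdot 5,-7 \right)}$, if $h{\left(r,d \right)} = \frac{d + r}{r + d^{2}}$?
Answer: $-14507$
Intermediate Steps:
$h{\left(r,d \right)} = \frac{d + r}{r + d^{2}}$
$\left(-13432 - 1062\right) + h{\left(\left(-3\right) 3 \cdot 5,-7 \right)} = \left(-13432 - 1062\right) + \frac{-7 + \left(-3\right) 3 \cdot 5}{\left(-3\right) 3 \cdot 5 + \left(-7\right)^{2}} = -14494 + \frac{-7 - 45}{\left(-9\right) 5 + 49} = -14494 + \frac{-7 - 45}{-45 + 49} = -14494 + \frac{1}{4} \left(-52\right) = -14494 - 13 = -14507$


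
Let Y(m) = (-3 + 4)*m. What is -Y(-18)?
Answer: 18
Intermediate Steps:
Y(m) = m (Y(m) = 1*m = m)
-Y(-18) = -1*(-18) = 18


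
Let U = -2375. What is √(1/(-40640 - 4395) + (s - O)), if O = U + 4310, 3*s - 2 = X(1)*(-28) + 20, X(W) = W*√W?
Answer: 2*I*√982132241965/45035 ≈ 44.011*I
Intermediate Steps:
X(W) = W^(3/2)
s = -2 (s = ⅔ + (1^(3/2)*(-28) + 20)/3 = ⅔ + (1*(-28) + 20)/3 = ⅔ + (-28 + 20)/3 = ⅔ + (⅓)*(-8) = ⅔ - 8/3 = -2)
O = 1935 (O = -2375 + 4310 = 1935)
√(1/(-40640 - 4395) + (s - O)) = √(1/(-40640 - 4395) + (-2 - 1*1935)) = √(1/(-45035) + (-2 - 1935)) = √(-1/45035 - 1937) = √(-87232796/45035) = 2*I*√982132241965/45035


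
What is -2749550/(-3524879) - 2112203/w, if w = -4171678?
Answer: 18915497243337/14704660176962 ≈ 1.2864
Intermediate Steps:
-2749550/(-3524879) - 2112203/w = -2749550/(-3524879) - 2112203/(-4171678) = -2749550*(-1/3524879) - 2112203*(-1/4171678) = 2749550/3524879 + 2112203/4171678 = 18915497243337/14704660176962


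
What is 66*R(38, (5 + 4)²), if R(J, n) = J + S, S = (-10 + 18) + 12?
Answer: 3828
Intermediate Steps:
S = 20 (S = 8 + 12 = 20)
R(J, n) = 20 + J (R(J, n) = J + 20 = 20 + J)
66*R(38, (5 + 4)²) = 66*(20 + 38) = 66*58 = 3828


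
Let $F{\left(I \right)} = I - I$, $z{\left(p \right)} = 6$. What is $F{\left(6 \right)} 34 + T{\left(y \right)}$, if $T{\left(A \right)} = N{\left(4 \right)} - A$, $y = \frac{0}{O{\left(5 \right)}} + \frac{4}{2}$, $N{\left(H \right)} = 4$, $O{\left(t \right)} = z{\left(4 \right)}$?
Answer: $2$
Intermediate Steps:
$O{\left(t \right)} = 6$
$F{\left(I \right)} = 0$
$y = 2$ ($y = \frac{0}{6} + \frac{4}{2} = 0 \cdot \frac{1}{6} + 4 \cdot \frac{1}{2} = 0 + 2 = 2$)
$T{\left(A \right)} = 4 - A$
$F{\left(6 \right)} 34 + T{\left(y \right)} = 0 \cdot 34 + \left(4 - 2\right) = 0 + \left(4 - 2\right) = 0 + 2 = 2$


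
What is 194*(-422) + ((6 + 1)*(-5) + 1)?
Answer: -81902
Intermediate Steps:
194*(-422) + ((6 + 1)*(-5) + 1) = -81868 + (7*(-5) + 1) = -81868 + (-35 + 1) = -81868 - 34 = -81902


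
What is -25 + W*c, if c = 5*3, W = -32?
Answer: -505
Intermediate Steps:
c = 15
-25 + W*c = -25 - 32*15 = -25 - 480 = -505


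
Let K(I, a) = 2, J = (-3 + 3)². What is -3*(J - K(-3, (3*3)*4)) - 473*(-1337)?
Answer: 632407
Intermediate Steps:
J = 0 (J = 0² = 0)
-3*(J - K(-3, (3*3)*4)) - 473*(-1337) = -3*(0 - 1*2) - 473*(-1337) = -3*(0 - 2) + 632401 = -3*(-2) + 632401 = 6 + 632401 = 632407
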